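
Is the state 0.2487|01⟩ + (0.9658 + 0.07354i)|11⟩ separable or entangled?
Separable

Writing the state as a|00⟩ + b|01⟩ + c|10⟩ + d|11⟩, it is a product state iff ad − bc = 0.
Here (a, b, c, d) = (0, 0.2487, 0, (0.9658 + 0.07354i)): ad − bc = (0)(0.9658 + 0.07354i) − (0.2487)(0) = 0, so the state is separable.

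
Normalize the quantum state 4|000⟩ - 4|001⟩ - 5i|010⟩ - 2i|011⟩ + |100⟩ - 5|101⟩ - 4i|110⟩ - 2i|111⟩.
0.3867|000⟩ - 0.3867|001⟩ - 0.4834i|010⟩ - 0.1933i|011⟩ + 0.09667|100⟩ - 0.4834|101⟩ - 0.3867i|110⟩ - 0.1933i|111⟩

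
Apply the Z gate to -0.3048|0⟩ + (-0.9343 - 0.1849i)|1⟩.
-0.3048|0⟩ + (0.9343 + 0.1849i)|1⟩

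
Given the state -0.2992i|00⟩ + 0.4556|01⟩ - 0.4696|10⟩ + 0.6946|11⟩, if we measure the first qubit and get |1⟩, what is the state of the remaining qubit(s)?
-0.5601|0⟩ + 0.8284|1⟩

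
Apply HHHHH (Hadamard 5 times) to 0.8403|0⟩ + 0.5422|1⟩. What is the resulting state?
0.9776|0⟩ + 0.2108|1⟩

H² = I, so H^5 = H: a single Hadamard. With (a, b) = (0.8403, 0.5422), H gives ((a + b)/√2, (a − b)/√2) = (0.9776, 0.2108).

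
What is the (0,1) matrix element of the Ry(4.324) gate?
-0.8303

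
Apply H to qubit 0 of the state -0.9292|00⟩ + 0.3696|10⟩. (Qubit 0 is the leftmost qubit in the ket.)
-0.3957|00⟩ - 0.9184|10⟩

H on qubit 0 mixes each pair of kets that differ only in qubit 0: amplitudes (a, b) of (|…0…⟩, |…1…⟩) become ((a + b)/√2, (a − b)/√2). Kets absent from the input have amplitude 0.
(|00⟩, |10⟩): (a, b) = (-0.9292, 0.3696) → (-0.3957, -0.9184)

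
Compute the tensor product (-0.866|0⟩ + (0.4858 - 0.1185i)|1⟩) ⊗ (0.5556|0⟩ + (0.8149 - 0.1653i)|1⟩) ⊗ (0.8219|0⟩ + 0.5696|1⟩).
-0.3955|000⟩ - 0.2741|001⟩ + (-0.58 + 0.1177i)|010⟩ + (-0.402 + 0.08154i)|011⟩ + (0.2218 - 0.05411i)|100⟩ + (0.1537 - 0.0375i)|101⟩ + (0.3093 - 0.1454i)|110⟩ + (0.2143 - 0.1007i)|111⟩

amp(|b₁b₂…⟩) = product of the factor amplitudes for bits b₁, b₂, …; only kets whose every factor amplitude is nonzero survive.
|000⟩: (-0.866)(0.5556)(0.8219) = -0.3955
|001⟩: (-0.866)(0.5556)(0.5696) = -0.2741
|010⟩: (-0.866)(0.8149 - 0.1653i)(0.8219) = (-0.58 + 0.1177i)
|011⟩: (-0.866)(0.8149 - 0.1653i)(0.5696) = (-0.402 + 0.08154i)
|100⟩: (0.4858 - 0.1185i)(0.5556)(0.8219) = (0.2218 - 0.05411i)
|101⟩: (0.4858 - 0.1185i)(0.5556)(0.5696) = (0.1537 - 0.0375i)
|110⟩: (0.4858 - 0.1185i)(0.8149 - 0.1653i)(0.8219) = (0.3093 - 0.1454i)
|111⟩: (0.4858 - 0.1185i)(0.8149 - 0.1653i)(0.5696) = (0.2143 - 0.1007i)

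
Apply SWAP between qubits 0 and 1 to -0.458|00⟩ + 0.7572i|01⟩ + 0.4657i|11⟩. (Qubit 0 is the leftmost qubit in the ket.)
-0.458|00⟩ + 0.7572i|10⟩ + 0.4657i|11⟩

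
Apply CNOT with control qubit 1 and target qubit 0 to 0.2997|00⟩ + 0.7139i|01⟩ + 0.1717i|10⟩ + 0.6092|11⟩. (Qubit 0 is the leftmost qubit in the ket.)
0.2997|00⟩ + 0.6092|01⟩ + 0.1717i|10⟩ + 0.7139i|11⟩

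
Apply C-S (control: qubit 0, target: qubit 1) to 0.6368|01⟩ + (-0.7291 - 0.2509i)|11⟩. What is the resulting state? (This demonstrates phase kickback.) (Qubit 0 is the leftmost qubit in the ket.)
0.6368|01⟩ + (0.2509 - 0.7291i)|11⟩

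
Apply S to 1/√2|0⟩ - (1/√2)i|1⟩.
1/√2|0⟩ + 1/√2|1⟩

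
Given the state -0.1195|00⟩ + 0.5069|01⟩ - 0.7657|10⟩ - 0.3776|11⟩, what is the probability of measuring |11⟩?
0.1426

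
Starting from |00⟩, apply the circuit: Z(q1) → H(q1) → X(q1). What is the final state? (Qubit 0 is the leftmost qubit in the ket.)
1/√2|00⟩ + 1/√2|01⟩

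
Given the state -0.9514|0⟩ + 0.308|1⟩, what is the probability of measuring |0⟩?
0.9052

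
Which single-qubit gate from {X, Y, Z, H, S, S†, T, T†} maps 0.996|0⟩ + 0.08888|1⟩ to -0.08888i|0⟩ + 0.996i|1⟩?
Y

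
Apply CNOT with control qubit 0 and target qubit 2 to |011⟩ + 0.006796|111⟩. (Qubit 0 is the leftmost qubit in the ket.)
|011⟩ + 0.006796|110⟩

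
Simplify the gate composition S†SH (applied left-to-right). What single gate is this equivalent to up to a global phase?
H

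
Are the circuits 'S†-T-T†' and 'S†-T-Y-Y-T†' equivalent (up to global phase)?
Yes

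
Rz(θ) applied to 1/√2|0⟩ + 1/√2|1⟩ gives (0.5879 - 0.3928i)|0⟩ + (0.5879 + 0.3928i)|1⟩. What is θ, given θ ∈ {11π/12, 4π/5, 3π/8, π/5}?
3π/8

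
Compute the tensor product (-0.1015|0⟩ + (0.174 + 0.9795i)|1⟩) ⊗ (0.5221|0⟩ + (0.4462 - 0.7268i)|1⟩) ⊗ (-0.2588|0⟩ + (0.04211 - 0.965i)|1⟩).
0.01371|000⟩ + (-0.002232 + 0.05114i)|001⟩ + (0.01172 - 0.01909i)|010⟩ + (0.06928 + 0.04681i)|011⟩ + (-0.02351 - 0.1323i)|100⟩ + (0.4973 - 0.06613i)|101⟩ + (-0.2043 - 0.08038i)|110⟩ + (0.333 - 0.7488i)|111⟩

amp(|b₁b₂…⟩) = product of the factor amplitudes for bits b₁, b₂, …; only kets whose every factor amplitude is nonzero survive.
|000⟩: (-0.1015)(0.5221)(-0.2588) = 0.01371
|001⟩: (-0.1015)(0.5221)(0.04211 - 0.965i) = (-0.002232 + 0.05114i)
|010⟩: (-0.1015)(0.4462 - 0.7268i)(-0.2588) = (0.01172 - 0.01909i)
|011⟩: (-0.1015)(0.4462 - 0.7268i)(0.04211 - 0.965i) = (0.06928 + 0.04681i)
|100⟩: (0.174 + 0.9795i)(0.5221)(-0.2588) = (-0.02351 - 0.1323i)
|101⟩: (0.174 + 0.9795i)(0.5221)(0.04211 - 0.965i) = (0.4973 - 0.06613i)
|110⟩: (0.174 + 0.9795i)(0.4462 - 0.7268i)(-0.2588) = (-0.2043 - 0.08038i)
|111⟩: (0.174 + 0.9795i)(0.4462 - 0.7268i)(0.04211 - 0.965i) = (0.333 - 0.7488i)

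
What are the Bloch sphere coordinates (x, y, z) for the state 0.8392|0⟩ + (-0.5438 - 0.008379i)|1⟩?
(-0.9127, -0.01406, 0.4085)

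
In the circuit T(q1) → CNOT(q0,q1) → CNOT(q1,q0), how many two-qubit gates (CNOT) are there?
2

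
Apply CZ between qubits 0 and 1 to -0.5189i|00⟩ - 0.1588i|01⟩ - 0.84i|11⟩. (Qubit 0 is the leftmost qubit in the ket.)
-0.5189i|00⟩ - 0.1588i|01⟩ + 0.84i|11⟩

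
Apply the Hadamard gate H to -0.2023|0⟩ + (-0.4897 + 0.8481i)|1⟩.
(-0.4893 + 0.5997i)|0⟩ + (0.2032 - 0.5997i)|1⟩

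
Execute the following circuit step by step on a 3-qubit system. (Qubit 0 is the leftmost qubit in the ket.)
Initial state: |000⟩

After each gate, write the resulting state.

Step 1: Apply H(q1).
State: 1/√2|000⟩ + 1/√2|010⟩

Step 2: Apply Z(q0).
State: 1/√2|000⟩ + 1/√2|010⟩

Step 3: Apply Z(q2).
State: 1/√2|000⟩ + 1/√2|010⟩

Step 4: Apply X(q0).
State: 1/√2|100⟩ + 1/√2|110⟩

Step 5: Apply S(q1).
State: 1/√2|100⟩ + (1/√2)i|110⟩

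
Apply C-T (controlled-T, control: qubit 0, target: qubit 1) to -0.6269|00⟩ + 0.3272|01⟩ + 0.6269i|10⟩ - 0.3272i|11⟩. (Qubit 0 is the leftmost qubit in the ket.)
-0.6269|00⟩ + 0.3272|01⟩ + 0.6269i|10⟩ + (0.2314 - 0.2314i)|11⟩

C-T leaves the control-|0⟩ kets |00⟩, |01⟩ unchanged and applies T to qubit 1 on the control-|1⟩ pair (|10⟩, |11⟩).
T = [[1, 0], [0, (1/√2 + (1/√2)i)]].
With a = amp(|10⟩) = 0.6269i and b = amp(|11⟩) = -0.3272i:
new amp(|10⟩) = (1)·a = 0.6269i
new amp(|11⟩) = (1/√2 + (1/√2)i)·b = (0.2314 - 0.2314i)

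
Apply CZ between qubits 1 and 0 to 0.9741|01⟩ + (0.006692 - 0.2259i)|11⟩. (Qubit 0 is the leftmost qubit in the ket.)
0.9741|01⟩ + (-0.006692 + 0.2259i)|11⟩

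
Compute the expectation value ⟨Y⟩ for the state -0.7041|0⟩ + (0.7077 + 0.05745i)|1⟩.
-0.0809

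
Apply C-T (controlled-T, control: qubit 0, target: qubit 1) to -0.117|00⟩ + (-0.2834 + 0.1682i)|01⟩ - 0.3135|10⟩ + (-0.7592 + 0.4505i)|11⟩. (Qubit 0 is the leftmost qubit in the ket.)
-0.117|00⟩ + (-0.2834 + 0.1682i)|01⟩ - 0.3135|10⟩ + (-0.8554 - 0.2183i)|11⟩

C-T leaves the control-|0⟩ kets |00⟩, |01⟩ unchanged and applies T to qubit 1 on the control-|1⟩ pair (|10⟩, |11⟩).
T = [[1, 0], [0, (1/√2 + (1/√2)i)]].
With a = amp(|10⟩) = -0.3135 and b = amp(|11⟩) = (-0.7592 + 0.4505i):
new amp(|10⟩) = (1)·a = -0.3135
new amp(|11⟩) = (1/√2 + (1/√2)i)·b = (-0.8554 - 0.2183i)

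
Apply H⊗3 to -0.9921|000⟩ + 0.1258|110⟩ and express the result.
-0.3063|000⟩ - 0.3063|001⟩ - 0.3952|010⟩ - 0.3952|011⟩ - 0.3952|100⟩ - 0.3952|101⟩ - 0.3063|110⟩ - 0.3063|111⟩

H⊗3 gives amp(|y⟩) = (1/2√2) Σ_x (−1)^(x·y) amp(|x⟩), where x·y is the number of positions in which both x and y have a 1.
|000⟩: (-0.9921 + 0.1258)/(2√2) = -0.3063
|001⟩: (-0.9921 + 0.1258)/(2√2) = -0.3063
|010⟩: (-0.9921 - 0.1258)/(2√2) = -0.3952
|011⟩: (-0.9921 - 0.1258)/(2√2) = -0.3952
|100⟩: (-0.9921 - 0.1258)/(2√2) = -0.3952
|101⟩: (-0.9921 - 0.1258)/(2√2) = -0.3952
|110⟩: (-0.9921 + 0.1258)/(2√2) = -0.3063
|111⟩: (-0.9921 + 0.1258)/(2√2) = -0.3063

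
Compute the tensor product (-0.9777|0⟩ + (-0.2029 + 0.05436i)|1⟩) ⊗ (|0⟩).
-0.9777|00⟩ + (-0.2029 + 0.05436i)|10⟩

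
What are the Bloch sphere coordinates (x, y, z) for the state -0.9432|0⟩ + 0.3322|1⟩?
(-0.6267, 0, 0.7793)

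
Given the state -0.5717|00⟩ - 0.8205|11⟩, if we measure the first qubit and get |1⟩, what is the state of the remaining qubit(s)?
-|1⟩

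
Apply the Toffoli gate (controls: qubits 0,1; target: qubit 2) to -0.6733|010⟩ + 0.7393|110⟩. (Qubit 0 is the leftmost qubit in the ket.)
-0.6733|010⟩ + 0.7393|111⟩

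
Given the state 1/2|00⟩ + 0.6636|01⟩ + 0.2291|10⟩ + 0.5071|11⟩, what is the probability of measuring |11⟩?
0.2572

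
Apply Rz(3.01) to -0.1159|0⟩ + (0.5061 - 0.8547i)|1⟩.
(-0.00762 + 0.1156i)|0⟩ + (0.8861 + 0.4488i)|1⟩

Rz(3.01) = [[e^(−iθ/2), 0], [0, e^(iθ/2)]] with e^(±iθ/2) = cos(θ/2) ± i·sin(θ/2); θ = 3.01, cos(θ/2) ≈ 0.0657489, sin(θ/2) ≈ 0.997836.
With a = amp(|0⟩) = -0.1159 and b = amp(|1⟩) = (0.5061 - 0.8547i):
new amp(|0⟩) = (0.0657489 - 0.997836i)·a = (-0.00762 + 0.1156i)
new amp(|1⟩) = (0.0657489 + 0.997836i)·b = (0.8861 + 0.4488i)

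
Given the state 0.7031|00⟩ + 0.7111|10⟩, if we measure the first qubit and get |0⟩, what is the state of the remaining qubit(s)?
|0⟩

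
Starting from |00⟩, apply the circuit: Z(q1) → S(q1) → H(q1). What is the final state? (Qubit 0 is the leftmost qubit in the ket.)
1/√2|00⟩ + 1/√2|01⟩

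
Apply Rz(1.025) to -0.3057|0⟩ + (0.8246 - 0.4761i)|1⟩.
(-0.2664 + 0.1499i)|0⟩ + (0.9521 - 0.01058i)|1⟩

Rz(1.025) = [[e^(−iθ/2), 0], [0, e^(iθ/2)]] with e^(±iθ/2) = cos(θ/2) ± i·sin(θ/2); θ = 1.025, cos(θ/2) ≈ 0.871521, sin(θ/2) ≈ 0.490358.
With a = amp(|0⟩) = -0.3057 and b = amp(|1⟩) = (0.8246 - 0.4761i):
new amp(|0⟩) = (0.871521 - 0.490358i)·a = (-0.2664 + 0.1499i)
new amp(|1⟩) = (0.871521 + 0.490358i)·b = (0.9521 - 0.01058i)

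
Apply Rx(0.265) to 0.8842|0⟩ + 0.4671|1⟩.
(0.8764 - 0.06171i)|0⟩ + (0.463 - 0.1168i)|1⟩

Rx(0.265) = [[cos(θ/2), −i·sin(θ/2)], [−i·sin(θ/2), cos(θ/2)]]; θ = 0.265, cos(θ/2) ≈ 0.991235, sin(θ/2) ≈ 0.132113.
With a = amp(|0⟩) = 0.8842 and b = amp(|1⟩) = 0.4671:
new amp(|0⟩) = (0.991235)·a + (-0.132113i)·b = (0.8764 - 0.06171i)
new amp(|1⟩) = (-0.132113i)·a + (0.991235)·b = (0.463 - 0.1168i)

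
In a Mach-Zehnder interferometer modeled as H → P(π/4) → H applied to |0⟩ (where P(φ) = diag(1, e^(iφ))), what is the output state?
(0.8536 + (1/√8)i)|0⟩ + (0.1464 - (1/√8)i)|1⟩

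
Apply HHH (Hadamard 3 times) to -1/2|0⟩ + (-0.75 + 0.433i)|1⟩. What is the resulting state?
(-0.8839 + 0.3062i)|0⟩ + (0.1768 - 0.3062i)|1⟩

H² = I, so H^3 = H: a single Hadamard. With (a, b) = (-1/2, (-0.75 + 0.433i)), H gives ((a + b)/√2, (a − b)/√2) = ((-0.8839 + 0.3062i), (0.1768 - 0.3062i)).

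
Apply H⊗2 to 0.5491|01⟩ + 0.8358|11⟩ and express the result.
0.6925|00⟩ - 0.6925|01⟩ - 0.1434|10⟩ + 0.1434|11⟩

H⊗2 gives amp(|y⟩) = (1/2) Σ_x (−1)^(x·y) amp(|x⟩), where x·y is the number of positions in which both x and y have a 1.
|00⟩: (0.5491 + 0.8358)/2 = 0.6925
|01⟩: (-0.5491 - 0.8358)/2 = -0.6925
|10⟩: (0.5491 - 0.8358)/2 = -0.1434
|11⟩: (-0.5491 + 0.8358)/2 = 0.1434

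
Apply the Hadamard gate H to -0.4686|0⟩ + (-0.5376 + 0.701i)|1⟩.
(-0.7115 + 0.4957i)|0⟩ + (0.04879 - 0.4957i)|1⟩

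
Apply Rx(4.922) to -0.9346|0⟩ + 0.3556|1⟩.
(0.7264 - 0.2238i)|0⟩ + (-0.2764 + 0.5881i)|1⟩

Rx(4.922) = [[cos(θ/2), −i·sin(θ/2)], [−i·sin(θ/2), cos(θ/2)]]; θ = 4.922, cos(θ/2) ≈ -0.7772, sin(θ/2) ≈ 0.629254.
With a = amp(|0⟩) = -0.9346 and b = amp(|1⟩) = 0.3556:
new amp(|0⟩) = (-0.7772)·a + (-0.629254i)·b = (0.7264 - 0.2238i)
new amp(|1⟩) = (-0.629254i)·a + (-0.7772)·b = (-0.2764 + 0.5881i)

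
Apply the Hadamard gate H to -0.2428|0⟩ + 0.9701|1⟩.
0.5143|0⟩ - 0.8576|1⟩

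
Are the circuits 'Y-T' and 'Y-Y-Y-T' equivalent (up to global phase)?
Yes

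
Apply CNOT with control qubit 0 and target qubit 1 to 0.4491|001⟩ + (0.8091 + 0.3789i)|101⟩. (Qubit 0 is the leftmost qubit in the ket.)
0.4491|001⟩ + (0.8091 + 0.3789i)|111⟩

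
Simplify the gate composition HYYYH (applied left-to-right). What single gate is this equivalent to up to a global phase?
Y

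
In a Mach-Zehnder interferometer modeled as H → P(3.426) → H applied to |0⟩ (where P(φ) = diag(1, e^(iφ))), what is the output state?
(0.02009 - 0.1403i)|0⟩ + (0.9799 + 0.1403i)|1⟩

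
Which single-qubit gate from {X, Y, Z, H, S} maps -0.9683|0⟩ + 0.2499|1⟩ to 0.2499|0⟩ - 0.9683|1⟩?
X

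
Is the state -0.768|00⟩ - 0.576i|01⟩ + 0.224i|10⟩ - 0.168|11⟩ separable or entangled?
Separable

Writing the state as a|00⟩ + b|01⟩ + c|10⟩ + d|11⟩, it is a product state iff ad − bc = 0.
Here (a, b, c, d) = (-0.768, -0.576i, 0.224i, -0.168): ad − bc = (-0.768)(-0.168) − (-0.576i)(0.224i) = 0, so the state is separable.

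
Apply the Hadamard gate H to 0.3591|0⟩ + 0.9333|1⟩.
0.9139|0⟩ - 0.406|1⟩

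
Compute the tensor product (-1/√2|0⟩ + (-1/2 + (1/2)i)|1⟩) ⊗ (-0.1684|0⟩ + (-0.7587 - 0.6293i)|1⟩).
0.1191|00⟩ + (0.5365 + 0.445i)|01⟩ + (0.0842 - 0.0842i)|10⟩ + (0.694 - 0.0647i)|11⟩

amp(|b₁b₂…⟩) = product of the factor amplitudes for bits b₁, b₂, …; only kets whose every factor amplitude is nonzero survive.
|00⟩: (-1/√2)(-0.1684) = 0.1191
|01⟩: (-1/√2)(-0.7587 - 0.6293i) = (0.5365 + 0.445i)
|10⟩: (-1/2 + (1/2)i)(-0.1684) = (0.0842 - 0.0842i)
|11⟩: (-1/2 + (1/2)i)(-0.7587 - 0.6293i) = (0.694 - 0.0647i)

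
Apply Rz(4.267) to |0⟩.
(-0.5335 - 0.8458i)|0⟩

Rz(4.267) = [[e^(−iθ/2), 0], [0, e^(iθ/2)]] with e^(±iθ/2) = cos(θ/2) ± i·sin(θ/2); θ = 4.267, cos(θ/2) ≈ -0.533475, sin(θ/2) ≈ 0.845816.
With a = amp(|0⟩) = 1 and b = amp(|1⟩) = 0:
new amp(|0⟩) = (-0.533475 - 0.845816i)·a = (-0.5335 - 0.8458i)
new amp(|1⟩) = (-0.533475 + 0.845816i)·b = 0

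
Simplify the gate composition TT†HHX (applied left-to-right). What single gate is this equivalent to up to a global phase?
X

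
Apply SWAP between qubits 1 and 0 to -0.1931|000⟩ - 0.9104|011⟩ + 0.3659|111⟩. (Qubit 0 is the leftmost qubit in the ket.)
-0.1931|000⟩ - 0.9104|101⟩ + 0.3659|111⟩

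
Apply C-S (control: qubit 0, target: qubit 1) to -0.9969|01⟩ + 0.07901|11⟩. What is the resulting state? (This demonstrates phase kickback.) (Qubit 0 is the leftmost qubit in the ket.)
-0.9969|01⟩ + 0.07901i|11⟩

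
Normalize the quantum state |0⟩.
|0⟩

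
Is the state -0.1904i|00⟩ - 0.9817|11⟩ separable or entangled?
Entangled

Writing the state as a|00⟩ + b|01⟩ + c|10⟩ + d|11⟩, it is a product state iff ad − bc = 0.
Here (a, b, c, d) = (-0.1904i, 0, 0, -0.9817): ad − bc = (-0.1904i)(-0.9817) − (0)(0) = 0.1869i ≠ 0, so the state is entangled.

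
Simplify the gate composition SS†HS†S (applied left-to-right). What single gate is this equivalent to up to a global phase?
H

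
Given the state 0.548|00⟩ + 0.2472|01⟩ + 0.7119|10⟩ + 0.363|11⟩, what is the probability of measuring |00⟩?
0.3003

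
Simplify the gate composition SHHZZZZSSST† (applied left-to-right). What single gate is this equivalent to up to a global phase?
T†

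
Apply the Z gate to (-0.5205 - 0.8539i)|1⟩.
(0.5205 + 0.8539i)|1⟩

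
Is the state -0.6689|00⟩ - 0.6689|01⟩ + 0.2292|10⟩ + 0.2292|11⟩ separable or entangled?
Separable

Writing the state as a|00⟩ + b|01⟩ + c|10⟩ + d|11⟩, it is a product state iff ad − bc = 0.
Here (a, b, c, d) = (-0.6689, -0.6689, 0.2292, 0.2292): ad − bc = (-0.6689)(0.2292) − (-0.6689)(0.2292) = 0, so the state is separable.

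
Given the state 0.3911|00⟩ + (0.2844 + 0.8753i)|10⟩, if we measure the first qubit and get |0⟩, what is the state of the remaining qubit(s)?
|0⟩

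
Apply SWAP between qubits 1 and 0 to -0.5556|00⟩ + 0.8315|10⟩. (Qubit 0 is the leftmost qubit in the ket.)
-0.5556|00⟩ + 0.8315|01⟩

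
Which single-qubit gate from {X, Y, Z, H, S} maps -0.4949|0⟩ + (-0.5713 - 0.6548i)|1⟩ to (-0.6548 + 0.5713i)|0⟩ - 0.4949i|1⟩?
Y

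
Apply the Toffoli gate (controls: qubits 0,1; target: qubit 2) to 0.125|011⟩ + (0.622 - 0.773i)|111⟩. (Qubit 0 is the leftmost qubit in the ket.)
0.125|011⟩ + (0.622 - 0.773i)|110⟩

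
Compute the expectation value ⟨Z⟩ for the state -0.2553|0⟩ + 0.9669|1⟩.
-0.8697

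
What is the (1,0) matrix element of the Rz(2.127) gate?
0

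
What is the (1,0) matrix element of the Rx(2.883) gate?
-0.9917i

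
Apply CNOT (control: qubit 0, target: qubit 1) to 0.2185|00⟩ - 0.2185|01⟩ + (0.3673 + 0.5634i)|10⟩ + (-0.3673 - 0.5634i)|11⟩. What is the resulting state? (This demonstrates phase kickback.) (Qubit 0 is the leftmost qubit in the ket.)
0.2185|00⟩ - 0.2185|01⟩ + (-0.3673 - 0.5634i)|10⟩ + (0.3673 + 0.5634i)|11⟩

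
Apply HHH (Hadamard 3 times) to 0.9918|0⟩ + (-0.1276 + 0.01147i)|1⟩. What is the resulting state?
(0.6111 + 0.008111i)|0⟩ + (0.7915 - 0.008111i)|1⟩

H² = I, so H^3 = H: a single Hadamard. With (a, b) = (0.9918, (-0.1276 + 0.01147i)), H gives ((a + b)/√2, (a − b)/√2) = ((0.6111 + 0.008111i), (0.7915 - 0.008111i)).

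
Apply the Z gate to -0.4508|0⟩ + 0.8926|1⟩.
-0.4508|0⟩ - 0.8926|1⟩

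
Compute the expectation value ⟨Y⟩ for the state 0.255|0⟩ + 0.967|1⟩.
0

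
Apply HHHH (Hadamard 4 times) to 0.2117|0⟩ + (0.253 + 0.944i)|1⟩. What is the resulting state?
0.2117|0⟩ + (0.253 + 0.944i)|1⟩

H² = I, so an even number of Hadamards cancels: H^4 = I and the state is unchanged.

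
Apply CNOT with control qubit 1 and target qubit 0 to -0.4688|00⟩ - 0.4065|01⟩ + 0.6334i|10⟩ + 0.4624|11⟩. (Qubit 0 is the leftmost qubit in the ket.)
-0.4688|00⟩ + 0.4624|01⟩ + 0.6334i|10⟩ - 0.4065|11⟩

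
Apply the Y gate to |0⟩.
i|1⟩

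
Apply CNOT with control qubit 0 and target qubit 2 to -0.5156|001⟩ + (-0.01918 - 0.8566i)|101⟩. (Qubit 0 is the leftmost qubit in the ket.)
-0.5156|001⟩ + (-0.01918 - 0.8566i)|100⟩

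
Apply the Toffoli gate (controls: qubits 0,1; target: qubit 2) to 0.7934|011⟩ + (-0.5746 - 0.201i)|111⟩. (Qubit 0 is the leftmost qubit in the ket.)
0.7934|011⟩ + (-0.5746 - 0.201i)|110⟩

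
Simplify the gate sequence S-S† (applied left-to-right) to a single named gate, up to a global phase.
I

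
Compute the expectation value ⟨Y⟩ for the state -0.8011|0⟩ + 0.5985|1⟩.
0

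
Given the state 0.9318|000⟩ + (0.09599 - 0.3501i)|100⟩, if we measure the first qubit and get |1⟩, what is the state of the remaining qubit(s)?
(0.2644 - 0.9644i)|00⟩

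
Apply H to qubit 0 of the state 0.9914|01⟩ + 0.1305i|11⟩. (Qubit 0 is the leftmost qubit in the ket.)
(0.701 + 0.09228i)|01⟩ + (0.701 - 0.09228i)|11⟩

H on qubit 0 mixes each pair of kets that differ only in qubit 0: amplitudes (a, b) of (|…0…⟩, |…1…⟩) become ((a + b)/√2, (a − b)/√2). Kets absent from the input have amplitude 0.
(|01⟩, |11⟩): (a, b) = (0.9914, 0.1305i) → ((0.701 + 0.09228i), (0.701 - 0.09228i))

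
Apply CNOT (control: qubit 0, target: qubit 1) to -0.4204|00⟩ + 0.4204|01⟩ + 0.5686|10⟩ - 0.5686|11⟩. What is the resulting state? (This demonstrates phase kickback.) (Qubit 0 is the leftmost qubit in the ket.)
-0.4204|00⟩ + 0.4204|01⟩ - 0.5686|10⟩ + 0.5686|11⟩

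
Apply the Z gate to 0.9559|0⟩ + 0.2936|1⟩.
0.9559|0⟩ - 0.2936|1⟩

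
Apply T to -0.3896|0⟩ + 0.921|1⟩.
-0.3896|0⟩ + (0.6512 + 0.6512i)|1⟩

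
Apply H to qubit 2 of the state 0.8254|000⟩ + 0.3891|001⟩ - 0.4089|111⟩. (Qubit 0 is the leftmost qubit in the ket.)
0.8588|000⟩ + 0.3085|001⟩ - 0.2891|110⟩ + 0.2891|111⟩

H on qubit 2 mixes each pair of kets that differ only in qubit 2: amplitudes (a, b) of (|…0…⟩, |…1…⟩) become ((a + b)/√2, (a − b)/√2). Kets absent from the input have amplitude 0.
(|000⟩, |001⟩): (a, b) = (0.8254, 0.3891) → (0.8588, 0.3085)
(|110⟩, |111⟩): (a, b) = (0, -0.4089) → (-0.2891, 0.2891)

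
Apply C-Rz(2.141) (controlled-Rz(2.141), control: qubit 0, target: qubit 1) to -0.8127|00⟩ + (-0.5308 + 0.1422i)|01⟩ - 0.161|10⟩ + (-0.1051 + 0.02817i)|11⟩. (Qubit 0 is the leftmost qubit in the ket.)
-0.8127|00⟩ + (-0.5308 + 0.1422i)|01⟩ + (-0.07723 + 0.1413i)|10⟩ + (-0.07513 - 0.07871i)|11⟩

C-Rz(2.141) leaves the control-|0⟩ kets |00⟩, |01⟩ unchanged and applies Rz(2.141) to qubit 1 on the control-|1⟩ pair (|10⟩, |11⟩).
Rz(2.141) = [[e^(−iθ/2), 0], [0, e^(iθ/2)]] with e^(±iθ/2) = cos(θ/2) ± i·sin(θ/2); θ = 2.141, cos(θ/2) ≈ 0.479686, sin(θ/2) ≈ 0.87744.
With a = amp(|10⟩) = -0.161 and b = amp(|11⟩) = (-0.1051 + 0.02817i):
new amp(|10⟩) = (0.479686 - 0.87744i)·a = (-0.07723 + 0.1413i)
new amp(|11⟩) = (0.479686 + 0.87744i)·b = (-0.07513 - 0.07871i)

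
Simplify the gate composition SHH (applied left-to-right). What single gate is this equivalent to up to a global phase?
S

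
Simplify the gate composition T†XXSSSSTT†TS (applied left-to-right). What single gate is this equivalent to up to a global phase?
S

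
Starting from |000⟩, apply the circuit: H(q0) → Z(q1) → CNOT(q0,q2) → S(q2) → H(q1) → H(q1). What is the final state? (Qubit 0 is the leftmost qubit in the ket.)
1/√2|000⟩ + (1/√2)i|101⟩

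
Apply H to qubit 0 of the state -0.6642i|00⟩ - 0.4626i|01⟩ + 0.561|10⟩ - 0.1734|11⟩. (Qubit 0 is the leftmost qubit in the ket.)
(0.3967 - 0.4697i)|00⟩ + (-0.1226 - 0.3271i)|01⟩ + (-0.3967 - 0.4697i)|10⟩ + (0.1226 - 0.3271i)|11⟩

H on qubit 0 mixes each pair of kets that differ only in qubit 0: amplitudes (a, b) of (|…0…⟩, |…1…⟩) become ((a + b)/√2, (a − b)/√2). Kets absent from the input have amplitude 0.
(|00⟩, |10⟩): (a, b) = (-0.6642i, 0.561) → ((0.3967 - 0.4697i), (-0.3967 - 0.4697i))
(|01⟩, |11⟩): (a, b) = (-0.4626i, -0.1734) → ((-0.1226 - 0.3271i), (0.1226 - 0.3271i))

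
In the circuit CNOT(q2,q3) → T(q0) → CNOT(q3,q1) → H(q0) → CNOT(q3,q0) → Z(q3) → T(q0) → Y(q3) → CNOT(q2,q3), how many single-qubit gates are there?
5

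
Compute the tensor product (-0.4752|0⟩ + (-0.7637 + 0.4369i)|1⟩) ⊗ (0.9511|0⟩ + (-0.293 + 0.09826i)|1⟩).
-0.452|00⟩ + (0.1392 - 0.04669i)|01⟩ + (-0.7264 + 0.4155i)|10⟩ + (0.1808 - 0.2031i)|11⟩

amp(|b₁b₂…⟩) = product of the factor amplitudes for bits b₁, b₂, …; only kets whose every factor amplitude is nonzero survive.
|00⟩: (-0.4752)(0.9511) = -0.452
|01⟩: (-0.4752)(-0.293 + 0.09826i) = (0.1392 - 0.04669i)
|10⟩: (-0.7637 + 0.4369i)(0.9511) = (-0.7264 + 0.4155i)
|11⟩: (-0.7637 + 0.4369i)(-0.293 + 0.09826i) = (0.1808 - 0.2031i)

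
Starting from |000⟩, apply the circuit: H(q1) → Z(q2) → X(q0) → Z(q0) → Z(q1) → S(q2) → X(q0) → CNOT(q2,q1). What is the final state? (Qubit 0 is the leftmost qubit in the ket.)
-1/√2|000⟩ + 1/√2|010⟩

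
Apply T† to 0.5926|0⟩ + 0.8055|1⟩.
0.5926|0⟩ + (0.5696 - 0.5696i)|1⟩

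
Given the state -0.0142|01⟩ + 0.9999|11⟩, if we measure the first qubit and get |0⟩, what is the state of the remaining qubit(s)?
-|1⟩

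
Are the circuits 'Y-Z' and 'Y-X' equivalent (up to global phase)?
No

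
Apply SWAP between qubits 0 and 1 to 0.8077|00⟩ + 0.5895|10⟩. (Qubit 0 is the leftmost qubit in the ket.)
0.8077|00⟩ + 0.5895|01⟩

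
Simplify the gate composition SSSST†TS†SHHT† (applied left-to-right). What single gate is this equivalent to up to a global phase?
T†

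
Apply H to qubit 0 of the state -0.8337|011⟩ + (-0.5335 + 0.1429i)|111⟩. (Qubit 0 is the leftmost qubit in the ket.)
(-0.9668 + 0.101i)|011⟩ + (-0.2123 - 0.101i)|111⟩

H on qubit 0 mixes each pair of kets that differ only in qubit 0: amplitudes (a, b) of (|…0…⟩, |…1…⟩) become ((a + b)/√2, (a − b)/√2). Kets absent from the input have amplitude 0.
(|011⟩, |111⟩): (a, b) = (-0.8337, (-0.5335 + 0.1429i)) → ((-0.9668 + 0.101i), (-0.2123 - 0.101i))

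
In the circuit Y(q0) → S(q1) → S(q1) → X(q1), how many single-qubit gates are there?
4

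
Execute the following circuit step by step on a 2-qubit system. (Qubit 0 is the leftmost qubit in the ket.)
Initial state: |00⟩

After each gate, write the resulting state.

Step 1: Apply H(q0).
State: 1/√2|00⟩ + 1/√2|10⟩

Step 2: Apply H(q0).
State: |00⟩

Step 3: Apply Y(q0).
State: i|10⟩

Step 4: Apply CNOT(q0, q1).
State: i|11⟩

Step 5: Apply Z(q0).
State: -i|11⟩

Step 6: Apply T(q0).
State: (1/√2 - (1/√2)i)|11⟩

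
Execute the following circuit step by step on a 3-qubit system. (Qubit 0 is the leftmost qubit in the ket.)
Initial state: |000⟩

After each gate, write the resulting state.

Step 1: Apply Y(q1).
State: i|010⟩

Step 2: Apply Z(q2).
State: i|010⟩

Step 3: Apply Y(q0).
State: -|110⟩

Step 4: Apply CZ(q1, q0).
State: |110⟩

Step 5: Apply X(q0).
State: |010⟩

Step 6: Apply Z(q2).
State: |010⟩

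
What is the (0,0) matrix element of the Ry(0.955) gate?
0.8881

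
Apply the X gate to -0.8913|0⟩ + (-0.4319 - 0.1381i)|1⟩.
(-0.4319 - 0.1381i)|0⟩ - 0.8913|1⟩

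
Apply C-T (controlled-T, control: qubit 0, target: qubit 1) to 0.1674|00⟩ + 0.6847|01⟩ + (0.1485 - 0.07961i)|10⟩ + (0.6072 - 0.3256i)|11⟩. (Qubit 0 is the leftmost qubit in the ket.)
0.1674|00⟩ + 0.6847|01⟩ + (0.1485 - 0.07961i)|10⟩ + (0.6596 + 0.1991i)|11⟩

C-T leaves the control-|0⟩ kets |00⟩, |01⟩ unchanged and applies T to qubit 1 on the control-|1⟩ pair (|10⟩, |11⟩).
T = [[1, 0], [0, (1/√2 + (1/√2)i)]].
With a = amp(|10⟩) = (0.1485 - 0.07961i) and b = amp(|11⟩) = (0.6072 - 0.3256i):
new amp(|10⟩) = (1)·a = (0.1485 - 0.07961i)
new amp(|11⟩) = (1/√2 + (1/√2)i)·b = (0.6596 + 0.1991i)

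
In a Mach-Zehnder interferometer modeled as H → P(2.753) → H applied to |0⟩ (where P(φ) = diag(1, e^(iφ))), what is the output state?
(0.03728 + 0.1894i)|0⟩ + (0.9627 - 0.1894i)|1⟩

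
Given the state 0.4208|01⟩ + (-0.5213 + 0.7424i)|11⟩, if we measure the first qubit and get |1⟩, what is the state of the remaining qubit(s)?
(-0.5747 + 0.8184i)|1⟩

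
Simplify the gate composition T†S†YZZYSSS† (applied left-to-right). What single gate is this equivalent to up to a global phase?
T†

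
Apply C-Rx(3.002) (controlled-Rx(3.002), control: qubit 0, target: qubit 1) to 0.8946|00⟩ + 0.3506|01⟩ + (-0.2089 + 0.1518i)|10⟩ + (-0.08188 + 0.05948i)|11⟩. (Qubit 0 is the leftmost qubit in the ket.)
0.8946|00⟩ + 0.3506|01⟩ + (0.04477 + 0.09227i)|10⟩ + (0.1457 + 0.2125i)|11⟩

C-Rx(3.002) leaves the control-|0⟩ kets |00⟩, |01⟩ unchanged and applies Rx(3.002) to qubit 1 on the control-|1⟩ pair (|10⟩, |11⟩).
Rx(3.002) = [[cos(θ/2), −i·sin(θ/2)], [−i·sin(θ/2), cos(θ/2)]]; θ = 3.002, cos(θ/2) ≈ 0.0697397, sin(θ/2) ≈ 0.997565.
With a = amp(|10⟩) = (-0.2089 + 0.1518i) and b = amp(|11⟩) = (-0.08188 + 0.05948i):
new amp(|10⟩) = (0.0697397)·a + (-0.997565i)·b = (0.04477 + 0.09227i)
new amp(|11⟩) = (-0.997565i)·a + (0.0697397)·b = (0.1457 + 0.2125i)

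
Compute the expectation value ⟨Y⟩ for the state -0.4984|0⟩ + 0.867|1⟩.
0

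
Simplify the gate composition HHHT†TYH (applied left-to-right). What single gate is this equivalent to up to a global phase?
Y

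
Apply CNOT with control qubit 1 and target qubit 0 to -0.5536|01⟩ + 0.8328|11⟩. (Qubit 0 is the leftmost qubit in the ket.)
0.8328|01⟩ - 0.5536|11⟩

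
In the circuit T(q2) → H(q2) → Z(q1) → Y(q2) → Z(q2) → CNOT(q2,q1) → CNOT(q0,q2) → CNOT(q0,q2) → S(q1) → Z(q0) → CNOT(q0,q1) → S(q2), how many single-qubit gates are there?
8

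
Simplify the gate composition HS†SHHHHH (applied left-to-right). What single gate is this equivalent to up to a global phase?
I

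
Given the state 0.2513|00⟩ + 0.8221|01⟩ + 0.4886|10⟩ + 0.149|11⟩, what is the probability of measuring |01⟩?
0.6758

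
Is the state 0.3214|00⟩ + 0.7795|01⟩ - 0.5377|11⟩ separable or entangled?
Entangled

Writing the state as a|00⟩ + b|01⟩ + c|10⟩ + d|11⟩, it is a product state iff ad − bc = 0.
Here (a, b, c, d) = (0.3214, 0.7795, 0, -0.5377): ad − bc = (0.3214)(-0.5377) − (0.7795)(0) = -0.1728 ≠ 0, so the state is entangled.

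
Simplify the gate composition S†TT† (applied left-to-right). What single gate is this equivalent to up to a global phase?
S†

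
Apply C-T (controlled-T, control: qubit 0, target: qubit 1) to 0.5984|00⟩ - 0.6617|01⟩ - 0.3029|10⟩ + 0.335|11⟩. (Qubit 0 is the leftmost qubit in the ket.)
0.5984|00⟩ - 0.6617|01⟩ - 0.3029|10⟩ + (0.2369 + 0.2369i)|11⟩

C-T leaves the control-|0⟩ kets |00⟩, |01⟩ unchanged and applies T to qubit 1 on the control-|1⟩ pair (|10⟩, |11⟩).
T = [[1, 0], [0, (1/√2 + (1/√2)i)]].
With a = amp(|10⟩) = -0.3029 and b = amp(|11⟩) = 0.335:
new amp(|10⟩) = (1)·a = -0.3029
new amp(|11⟩) = (1/√2 + (1/√2)i)·b = (0.2369 + 0.2369i)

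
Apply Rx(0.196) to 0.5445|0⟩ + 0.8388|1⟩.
(0.5419 - 0.08207i)|0⟩ + (0.8348 - 0.05328i)|1⟩

Rx(0.196) = [[cos(θ/2), −i·sin(θ/2)], [−i·sin(θ/2), cos(θ/2)]]; θ = 0.196, cos(θ/2) ≈ 0.995202, sin(θ/2) ≈ 0.0978432.
With a = amp(|0⟩) = 0.5445 and b = amp(|1⟩) = 0.8388:
new amp(|0⟩) = (0.995202)·a + (-0.0978432i)·b = (0.5419 - 0.08207i)
new amp(|1⟩) = (-0.0978432i)·a + (0.995202)·b = (0.8348 - 0.05328i)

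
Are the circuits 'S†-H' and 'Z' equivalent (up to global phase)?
No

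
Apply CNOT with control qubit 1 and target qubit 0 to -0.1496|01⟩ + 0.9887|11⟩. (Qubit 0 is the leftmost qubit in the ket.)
0.9887|01⟩ - 0.1496|11⟩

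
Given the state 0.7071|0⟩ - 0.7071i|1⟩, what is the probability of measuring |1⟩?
0.5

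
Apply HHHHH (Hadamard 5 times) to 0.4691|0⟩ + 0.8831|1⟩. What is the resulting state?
0.9561|0⟩ - 0.2927|1⟩

H² = I, so H^5 = H: a single Hadamard. With (a, b) = (0.4691, 0.8831), H gives ((a + b)/√2, (a − b)/√2) = (0.9561, -0.2927).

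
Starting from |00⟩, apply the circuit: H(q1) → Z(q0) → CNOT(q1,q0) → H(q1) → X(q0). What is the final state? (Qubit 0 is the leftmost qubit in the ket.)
1/2|00⟩ - 1/2|01⟩ + 1/2|10⟩ + 1/2|11⟩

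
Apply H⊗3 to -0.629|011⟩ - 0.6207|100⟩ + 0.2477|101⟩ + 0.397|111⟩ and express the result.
-0.2139|000⟩ - 0.225|001⟩ - 0.04985|010⟩ - 0.3891|011⟩ - 0.2309|100⟩ + 0.6698|101⟩ + 0.4946|110⟩ - 0.05572|111⟩

H⊗3 gives amp(|y⟩) = (1/2√2) Σ_x (−1)^(x·y) amp(|x⟩), where x·y is the number of positions in which both x and y have a 1.
|000⟩: (-0.629 - 0.6207 + 0.2477 + 0.397)/(2√2) = -0.2139
|001⟩: (0.629 - 0.6207 - 0.2477 - 0.397)/(2√2) = -0.225
|010⟩: (0.629 - 0.6207 + 0.2477 - 0.397)/(2√2) = -0.04985
|011⟩: (-0.629 - 0.6207 - 0.2477 + 0.397)/(2√2) = -0.3891
|100⟩: (-0.629 + 0.6207 - 0.2477 - 0.397)/(2√2) = -0.2309
|101⟩: (0.629 + 0.6207 + 0.2477 + 0.397)/(2√2) = 0.6698
|110⟩: (0.629 + 0.6207 - 0.2477 + 0.397)/(2√2) = 0.4946
|111⟩: (-0.629 + 0.6207 + 0.2477 - 0.397)/(2√2) = -0.05572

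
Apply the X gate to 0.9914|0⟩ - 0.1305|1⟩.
-0.1305|0⟩ + 0.9914|1⟩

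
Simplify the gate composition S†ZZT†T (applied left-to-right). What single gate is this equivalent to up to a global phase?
S†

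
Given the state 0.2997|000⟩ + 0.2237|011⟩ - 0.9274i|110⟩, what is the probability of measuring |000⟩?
0.08982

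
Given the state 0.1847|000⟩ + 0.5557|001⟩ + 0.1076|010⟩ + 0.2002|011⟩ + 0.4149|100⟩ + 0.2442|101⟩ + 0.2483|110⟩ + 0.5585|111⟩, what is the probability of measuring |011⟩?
0.04008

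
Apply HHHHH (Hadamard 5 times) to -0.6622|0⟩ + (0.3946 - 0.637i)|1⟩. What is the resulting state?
(-0.1892 - 0.4504i)|0⟩ + (-0.7473 + 0.4504i)|1⟩

H² = I, so H^5 = H: a single Hadamard. With (a, b) = (-0.6622, (0.3946 - 0.637i)), H gives ((a + b)/√2, (a − b)/√2) = ((-0.1892 - 0.4504i), (-0.7473 + 0.4504i)).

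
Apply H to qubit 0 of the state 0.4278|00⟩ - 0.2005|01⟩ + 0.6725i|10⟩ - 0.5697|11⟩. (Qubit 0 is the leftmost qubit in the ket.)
(0.3025 + 0.4755i)|00⟩ - 0.5446|01⟩ + (0.3025 - 0.4755i)|10⟩ + 0.2611|11⟩

H on qubit 0 mixes each pair of kets that differ only in qubit 0: amplitudes (a, b) of (|…0…⟩, |…1…⟩) become ((a + b)/√2, (a − b)/√2). Kets absent from the input have amplitude 0.
(|00⟩, |10⟩): (a, b) = (0.4278, 0.6725i) → ((0.3025 + 0.4755i), (0.3025 - 0.4755i))
(|01⟩, |11⟩): (a, b) = (-0.2005, -0.5697) → (-0.5446, 0.2611)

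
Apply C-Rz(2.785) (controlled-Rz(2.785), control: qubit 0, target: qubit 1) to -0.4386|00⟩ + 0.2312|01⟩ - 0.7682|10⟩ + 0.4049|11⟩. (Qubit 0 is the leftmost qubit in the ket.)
-0.4386|00⟩ + 0.2312|01⟩ + (-0.1362 + 0.756i)|10⟩ + (0.07181 + 0.3985i)|11⟩

C-Rz(2.785) leaves the control-|0⟩ kets |00⟩, |01⟩ unchanged and applies Rz(2.785) to qubit 1 on the control-|1⟩ pair (|10⟩, |11⟩).
Rz(2.785) = [[e^(−iθ/2), 0], [0, e^(iθ/2)]] with e^(±iθ/2) = cos(θ/2) ± i·sin(θ/2); θ = 2.785, cos(θ/2) ≈ 0.177353, sin(θ/2) ≈ 0.984147.
With a = amp(|10⟩) = -0.7682 and b = amp(|11⟩) = 0.4049:
new amp(|10⟩) = (0.177353 - 0.984147i)·a = (-0.1362 + 0.756i)
new amp(|11⟩) = (0.177353 + 0.984147i)·b = (0.07181 + 0.3985i)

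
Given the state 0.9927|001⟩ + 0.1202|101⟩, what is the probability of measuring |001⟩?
0.9855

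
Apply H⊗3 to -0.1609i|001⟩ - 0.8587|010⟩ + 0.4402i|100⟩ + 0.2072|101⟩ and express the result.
(-0.2303 + 0.09875i)|000⟩ + (-0.3769 + 0.2125i)|001⟩ + (0.3769 + 0.09875i)|010⟩ + (0.2303 + 0.2125i)|011⟩ + (-0.3769 - 0.2125i)|100⟩ + (-0.2303 - 0.09875i)|101⟩ + (0.2303 - 0.2125i)|110⟩ + (0.3769 - 0.09875i)|111⟩

H⊗3 gives amp(|y⟩) = (1/2√2) Σ_x (−1)^(x·y) amp(|x⟩), where x·y is the number of positions in which both x and y have a 1.
|000⟩: (-0.1609i - 0.8587 + 0.4402i + 0.2072)/(2√2) = (-0.2303 + 0.09875i)
|001⟩: (0.1609i - 0.8587 + 0.4402i - 0.2072)/(2√2) = (-0.3769 + 0.2125i)
|010⟩: (-0.1609i + 0.8587 + 0.4402i + 0.2072)/(2√2) = (0.3769 + 0.09875i)
|011⟩: (0.1609i + 0.8587 + 0.4402i - 0.2072)/(2√2) = (0.2303 + 0.2125i)
|100⟩: (-0.1609i - 0.8587 - 0.4402i - 0.2072)/(2√2) = (-0.3769 - 0.2125i)
|101⟩: (0.1609i - 0.8587 - 0.4402i + 0.2072)/(2√2) = (-0.2303 - 0.09875i)
|110⟩: (-0.1609i + 0.8587 - 0.4402i - 0.2072)/(2√2) = (0.2303 - 0.2125i)
|111⟩: (0.1609i + 0.8587 - 0.4402i + 0.2072)/(2√2) = (0.3769 - 0.09875i)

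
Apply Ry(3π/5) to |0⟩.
0.5878|0⟩ + 0.809|1⟩

Ry(3π/5) = [[cos(θ/2), −sin(θ/2)], [sin(θ/2), cos(θ/2)]]; θ = 3π/5, cos(θ/2) ≈ 0.587785, sin(θ/2) ≈ 0.809017.
With a = amp(|0⟩) = 1 and b = amp(|1⟩) = 0:
new amp(|0⟩) = (0.587785)·a + (-0.809017)·b = 0.5878
new amp(|1⟩) = (0.809017)·a + (0.587785)·b = 0.809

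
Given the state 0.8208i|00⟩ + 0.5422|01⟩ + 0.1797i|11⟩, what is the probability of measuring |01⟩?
0.294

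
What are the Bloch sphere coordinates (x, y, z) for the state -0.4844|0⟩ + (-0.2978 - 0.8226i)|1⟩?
(0.2885, 0.7969, -0.5307)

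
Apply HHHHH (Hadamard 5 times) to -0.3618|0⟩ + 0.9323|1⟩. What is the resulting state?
0.4034|0⟩ - 0.9151|1⟩

H² = I, so H^5 = H: a single Hadamard. With (a, b) = (-0.3618, 0.9323), H gives ((a + b)/√2, (a − b)/√2) = (0.4034, -0.9151).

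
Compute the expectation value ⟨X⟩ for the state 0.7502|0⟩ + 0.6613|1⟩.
0.9922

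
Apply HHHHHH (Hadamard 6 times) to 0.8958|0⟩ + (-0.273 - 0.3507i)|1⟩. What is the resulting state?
0.8958|0⟩ + (-0.273 - 0.3507i)|1⟩

H² = I, so an even number of Hadamards cancels: H^6 = I and the state is unchanged.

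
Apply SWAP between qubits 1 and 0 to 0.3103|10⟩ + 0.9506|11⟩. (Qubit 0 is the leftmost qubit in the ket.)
0.3103|01⟩ + 0.9506|11⟩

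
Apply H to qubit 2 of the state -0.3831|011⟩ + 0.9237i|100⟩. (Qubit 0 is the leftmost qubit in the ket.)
-0.2709|010⟩ + 0.2709|011⟩ + 0.6532i|100⟩ + 0.6532i|101⟩

H on qubit 2 mixes each pair of kets that differ only in qubit 2: amplitudes (a, b) of (|…0…⟩, |…1…⟩) become ((a + b)/√2, (a − b)/√2). Kets absent from the input have amplitude 0.
(|010⟩, |011⟩): (a, b) = (0, -0.3831) → (-0.2709, 0.2709)
(|100⟩, |101⟩): (a, b) = (0.9237i, 0) → (0.6532i, 0.6532i)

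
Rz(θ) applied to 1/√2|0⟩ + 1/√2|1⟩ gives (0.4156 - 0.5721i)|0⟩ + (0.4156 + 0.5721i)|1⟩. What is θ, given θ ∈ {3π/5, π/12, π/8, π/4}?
3π/5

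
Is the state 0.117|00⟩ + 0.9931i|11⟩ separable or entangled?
Entangled

Writing the state as a|00⟩ + b|01⟩ + c|10⟩ + d|11⟩, it is a product state iff ad − bc = 0.
Here (a, b, c, d) = (0.117, 0, 0, 0.9931i): ad − bc = (0.117)(0.9931i) − (0)(0) = 0.1162i ≠ 0, so the state is entangled.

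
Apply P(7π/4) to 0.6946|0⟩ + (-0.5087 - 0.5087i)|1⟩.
0.6946|0⟩ - 0.7194|1⟩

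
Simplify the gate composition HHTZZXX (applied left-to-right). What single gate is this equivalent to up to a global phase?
T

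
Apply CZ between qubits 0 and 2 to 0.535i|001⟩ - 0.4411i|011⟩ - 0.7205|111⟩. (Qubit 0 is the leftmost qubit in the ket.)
0.535i|001⟩ - 0.4411i|011⟩ + 0.7205|111⟩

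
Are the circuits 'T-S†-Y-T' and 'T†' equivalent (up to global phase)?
No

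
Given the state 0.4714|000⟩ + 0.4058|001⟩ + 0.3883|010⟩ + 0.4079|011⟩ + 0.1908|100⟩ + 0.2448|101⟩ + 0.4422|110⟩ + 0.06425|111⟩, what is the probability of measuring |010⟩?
0.1508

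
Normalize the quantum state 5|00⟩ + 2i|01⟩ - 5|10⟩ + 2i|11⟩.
0.6565|00⟩ + 0.2626i|01⟩ - 0.6565|10⟩ + 0.2626i|11⟩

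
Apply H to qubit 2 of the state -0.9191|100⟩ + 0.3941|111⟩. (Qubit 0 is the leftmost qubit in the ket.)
-0.6499|100⟩ - 0.6499|101⟩ + 0.2787|110⟩ - 0.2787|111⟩

H on qubit 2 mixes each pair of kets that differ only in qubit 2: amplitudes (a, b) of (|…0…⟩, |…1…⟩) become ((a + b)/√2, (a − b)/√2). Kets absent from the input have amplitude 0.
(|100⟩, |101⟩): (a, b) = (-0.9191, 0) → (-0.6499, -0.6499)
(|110⟩, |111⟩): (a, b) = (0, 0.3941) → (0.2787, -0.2787)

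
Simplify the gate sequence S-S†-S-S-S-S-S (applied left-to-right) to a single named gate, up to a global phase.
S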